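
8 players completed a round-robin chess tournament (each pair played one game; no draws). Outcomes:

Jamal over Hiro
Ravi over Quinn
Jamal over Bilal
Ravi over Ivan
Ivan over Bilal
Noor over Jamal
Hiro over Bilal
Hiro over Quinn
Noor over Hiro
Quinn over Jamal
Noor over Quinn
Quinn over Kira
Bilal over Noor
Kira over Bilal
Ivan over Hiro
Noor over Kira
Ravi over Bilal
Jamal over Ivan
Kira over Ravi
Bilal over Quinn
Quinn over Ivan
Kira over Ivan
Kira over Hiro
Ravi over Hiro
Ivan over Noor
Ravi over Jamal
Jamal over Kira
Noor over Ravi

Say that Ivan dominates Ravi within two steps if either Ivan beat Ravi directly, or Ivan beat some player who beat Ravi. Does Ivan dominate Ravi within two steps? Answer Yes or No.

Ivan did not beat Ravi directly.
Ivan beat Bilal, Hiro, Noor. Of those, Noor beat Ravi.

Yes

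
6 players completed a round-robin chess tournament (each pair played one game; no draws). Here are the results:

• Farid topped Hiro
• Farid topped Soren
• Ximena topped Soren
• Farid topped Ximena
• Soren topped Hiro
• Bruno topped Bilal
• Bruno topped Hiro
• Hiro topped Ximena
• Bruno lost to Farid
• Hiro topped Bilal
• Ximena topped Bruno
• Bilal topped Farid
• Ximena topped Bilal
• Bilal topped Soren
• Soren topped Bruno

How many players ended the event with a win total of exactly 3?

1

Win totals: Bruno 2, Soren 2, Hiro 2, Ximena 3, Farid 4, Bilal 2.
Exactly 3: Ximena — 1 player.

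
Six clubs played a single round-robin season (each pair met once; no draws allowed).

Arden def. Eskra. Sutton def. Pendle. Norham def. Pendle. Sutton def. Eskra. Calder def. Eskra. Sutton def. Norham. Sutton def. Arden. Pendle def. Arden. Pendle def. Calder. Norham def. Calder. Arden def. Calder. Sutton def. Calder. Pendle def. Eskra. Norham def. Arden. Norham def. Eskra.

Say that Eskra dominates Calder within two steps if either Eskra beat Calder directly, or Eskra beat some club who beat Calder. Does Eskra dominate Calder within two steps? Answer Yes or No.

No

Eskra did not beat Calder directly.
Eskra beat no one, so there is no intermediate club.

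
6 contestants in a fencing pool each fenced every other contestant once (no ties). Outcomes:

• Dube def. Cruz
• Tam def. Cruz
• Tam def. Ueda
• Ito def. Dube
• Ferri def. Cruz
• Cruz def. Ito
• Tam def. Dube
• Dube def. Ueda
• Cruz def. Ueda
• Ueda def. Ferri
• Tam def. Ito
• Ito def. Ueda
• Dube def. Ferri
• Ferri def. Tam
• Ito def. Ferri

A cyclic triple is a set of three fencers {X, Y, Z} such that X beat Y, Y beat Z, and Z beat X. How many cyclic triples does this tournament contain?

Win totals: Dube 3, Ueda 1, Ito 3, Cruz 2, Tam 4, Ferri 2.
A fencer with w wins dominates both others in C(w,2) triples; summing gives 3 + 0 + 3 + 1 + 6 + 1 = 14 transitive triples.
Total triples C(6,3) = 20, so cyclic triples = 20 − 14 = 6.

6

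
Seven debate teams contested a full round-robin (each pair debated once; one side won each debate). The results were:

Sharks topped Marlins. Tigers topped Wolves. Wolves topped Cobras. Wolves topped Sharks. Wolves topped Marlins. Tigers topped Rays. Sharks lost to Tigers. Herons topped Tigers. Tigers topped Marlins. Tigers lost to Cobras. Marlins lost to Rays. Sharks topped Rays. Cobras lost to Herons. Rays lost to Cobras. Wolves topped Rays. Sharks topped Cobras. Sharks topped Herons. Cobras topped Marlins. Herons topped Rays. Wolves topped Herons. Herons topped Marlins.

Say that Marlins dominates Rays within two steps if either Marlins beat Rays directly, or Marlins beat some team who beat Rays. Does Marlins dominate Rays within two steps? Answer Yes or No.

No

Marlins did not beat Rays directly.
Marlins beat no one, so there is no intermediate team.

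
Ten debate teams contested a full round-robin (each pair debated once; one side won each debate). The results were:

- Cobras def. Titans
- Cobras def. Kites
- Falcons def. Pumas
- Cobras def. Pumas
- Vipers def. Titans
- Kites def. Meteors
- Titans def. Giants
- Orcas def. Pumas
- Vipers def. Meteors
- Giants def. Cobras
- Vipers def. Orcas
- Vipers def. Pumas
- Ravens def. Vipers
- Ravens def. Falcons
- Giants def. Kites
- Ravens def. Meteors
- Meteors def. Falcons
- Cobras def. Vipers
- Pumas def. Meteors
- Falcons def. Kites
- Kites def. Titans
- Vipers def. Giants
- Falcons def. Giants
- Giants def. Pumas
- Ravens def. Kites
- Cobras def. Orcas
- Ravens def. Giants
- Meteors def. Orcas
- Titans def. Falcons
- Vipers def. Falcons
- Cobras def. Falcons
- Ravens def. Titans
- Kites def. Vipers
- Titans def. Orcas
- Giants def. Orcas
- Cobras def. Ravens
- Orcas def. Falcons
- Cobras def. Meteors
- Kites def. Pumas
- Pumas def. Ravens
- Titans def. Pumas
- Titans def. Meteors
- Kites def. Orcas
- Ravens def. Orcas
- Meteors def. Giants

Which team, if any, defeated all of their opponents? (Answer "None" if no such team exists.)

None

Highest win total is Cobras with 8 (out of 9 possible).
Cobras lost to Giants, so no team went undefeated.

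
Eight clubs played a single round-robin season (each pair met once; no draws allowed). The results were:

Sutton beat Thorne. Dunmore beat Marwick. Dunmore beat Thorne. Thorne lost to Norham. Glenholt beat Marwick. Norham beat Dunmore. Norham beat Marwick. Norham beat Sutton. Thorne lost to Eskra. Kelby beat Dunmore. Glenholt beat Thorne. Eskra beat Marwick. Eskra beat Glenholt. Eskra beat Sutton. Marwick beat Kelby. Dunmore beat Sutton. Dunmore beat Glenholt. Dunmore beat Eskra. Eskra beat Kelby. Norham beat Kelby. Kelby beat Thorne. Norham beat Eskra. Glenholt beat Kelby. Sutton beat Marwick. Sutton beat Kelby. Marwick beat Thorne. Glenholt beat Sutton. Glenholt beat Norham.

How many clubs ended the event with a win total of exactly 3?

Win totals: Thorne 0, Sutton 3, Norham 6, Dunmore 5, Eskra 5, Kelby 2, Glenholt 5, Marwick 2.
Exactly 3: Sutton — 1 club.

1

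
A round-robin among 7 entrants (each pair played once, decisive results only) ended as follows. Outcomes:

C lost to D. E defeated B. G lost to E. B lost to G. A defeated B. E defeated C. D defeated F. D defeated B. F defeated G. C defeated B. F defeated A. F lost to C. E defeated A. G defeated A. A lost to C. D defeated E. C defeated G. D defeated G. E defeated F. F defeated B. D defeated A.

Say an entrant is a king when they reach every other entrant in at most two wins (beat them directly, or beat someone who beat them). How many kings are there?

1

A cannot reach C, D, E, F, G in two steps.
B cannot reach A, C, D, E, F, G in two steps.
C cannot reach D, E in two steps.
D reaches everyone (king).
E cannot reach D in two steps.
F cannot reach C, D, E in two steps.
G cannot reach C, D, E, F in two steps.
Kings: D — 1.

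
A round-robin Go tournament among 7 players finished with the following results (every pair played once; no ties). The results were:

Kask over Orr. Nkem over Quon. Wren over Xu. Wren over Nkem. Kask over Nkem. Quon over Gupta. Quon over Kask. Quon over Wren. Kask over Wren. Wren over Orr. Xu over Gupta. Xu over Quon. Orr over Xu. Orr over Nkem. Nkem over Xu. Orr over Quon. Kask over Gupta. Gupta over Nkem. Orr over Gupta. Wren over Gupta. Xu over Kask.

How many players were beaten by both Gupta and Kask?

1

Gupta beat: Nkem.
Kask beat: Nkem, Gupta, Wren, Orr.
Both beat: Nkem — 1.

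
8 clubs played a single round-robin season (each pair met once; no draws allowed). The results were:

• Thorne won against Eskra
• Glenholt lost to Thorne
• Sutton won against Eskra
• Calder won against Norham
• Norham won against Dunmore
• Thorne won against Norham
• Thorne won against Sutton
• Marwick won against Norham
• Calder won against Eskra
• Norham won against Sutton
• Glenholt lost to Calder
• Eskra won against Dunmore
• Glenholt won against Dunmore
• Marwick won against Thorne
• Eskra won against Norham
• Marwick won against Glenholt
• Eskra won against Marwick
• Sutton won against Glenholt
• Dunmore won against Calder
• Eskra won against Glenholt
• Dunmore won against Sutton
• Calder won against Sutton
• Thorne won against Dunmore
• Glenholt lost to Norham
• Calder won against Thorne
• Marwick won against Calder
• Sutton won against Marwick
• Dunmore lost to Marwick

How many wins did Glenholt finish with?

1

Glenholt's results: beat Dunmore; lost to Eskra, Thorne, Norham, Calder, Marwick, Sutton.
That is 1 win.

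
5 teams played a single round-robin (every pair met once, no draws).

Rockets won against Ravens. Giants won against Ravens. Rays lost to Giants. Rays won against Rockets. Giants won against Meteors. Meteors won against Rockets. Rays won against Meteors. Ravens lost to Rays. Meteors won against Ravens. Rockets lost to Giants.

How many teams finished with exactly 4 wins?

1

Win totals: Rays 3, Giants 4, Rockets 1, Ravens 0, Meteors 2.
Exactly 4: Giants — 1 team.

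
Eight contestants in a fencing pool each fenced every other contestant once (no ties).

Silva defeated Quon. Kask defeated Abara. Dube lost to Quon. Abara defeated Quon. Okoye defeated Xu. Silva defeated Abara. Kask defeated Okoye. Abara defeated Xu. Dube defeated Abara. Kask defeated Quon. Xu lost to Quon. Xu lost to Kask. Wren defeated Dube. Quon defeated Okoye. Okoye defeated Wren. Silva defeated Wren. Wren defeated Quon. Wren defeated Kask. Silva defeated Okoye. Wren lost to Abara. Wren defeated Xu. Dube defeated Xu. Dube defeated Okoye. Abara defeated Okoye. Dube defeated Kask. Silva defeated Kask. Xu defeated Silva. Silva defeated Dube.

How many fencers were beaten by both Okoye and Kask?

Okoye beat: Wren, Xu.
Kask beat: Quon, Xu, Abara, Okoye.
Both beat: Xu — 1.

1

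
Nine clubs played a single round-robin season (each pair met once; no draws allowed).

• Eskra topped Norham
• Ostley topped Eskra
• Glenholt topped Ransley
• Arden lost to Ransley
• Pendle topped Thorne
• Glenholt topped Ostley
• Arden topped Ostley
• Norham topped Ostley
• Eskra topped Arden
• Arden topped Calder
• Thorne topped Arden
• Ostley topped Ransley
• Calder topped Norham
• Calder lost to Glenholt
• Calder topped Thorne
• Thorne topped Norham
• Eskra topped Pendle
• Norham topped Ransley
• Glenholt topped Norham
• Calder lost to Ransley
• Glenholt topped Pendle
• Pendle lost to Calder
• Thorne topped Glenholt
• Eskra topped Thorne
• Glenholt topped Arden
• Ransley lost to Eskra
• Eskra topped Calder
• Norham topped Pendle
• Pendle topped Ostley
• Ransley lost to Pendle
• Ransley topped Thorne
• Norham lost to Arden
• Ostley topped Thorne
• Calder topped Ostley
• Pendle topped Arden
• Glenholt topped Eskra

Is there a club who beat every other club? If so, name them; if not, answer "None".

Highest win total is Glenholt with 7 (out of 8 possible).
Glenholt lost to Thorne, so no club went undefeated.

None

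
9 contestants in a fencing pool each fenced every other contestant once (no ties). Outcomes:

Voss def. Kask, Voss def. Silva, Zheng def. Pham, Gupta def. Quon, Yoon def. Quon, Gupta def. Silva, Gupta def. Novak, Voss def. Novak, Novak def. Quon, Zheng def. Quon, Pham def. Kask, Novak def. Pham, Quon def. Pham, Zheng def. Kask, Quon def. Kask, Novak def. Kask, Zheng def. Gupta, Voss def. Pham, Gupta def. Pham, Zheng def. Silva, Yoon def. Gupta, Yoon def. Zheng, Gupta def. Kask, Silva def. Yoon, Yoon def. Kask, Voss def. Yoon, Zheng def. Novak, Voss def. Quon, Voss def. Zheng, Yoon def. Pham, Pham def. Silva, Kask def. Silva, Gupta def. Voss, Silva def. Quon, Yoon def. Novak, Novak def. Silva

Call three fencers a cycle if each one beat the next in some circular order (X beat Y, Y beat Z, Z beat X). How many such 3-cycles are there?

9

Win totals: Novak 4, Zheng 6, Yoon 6, Kask 1, Silva 2, Gupta 6, Voss 7, Pham 2, Quon 2.
A fencer with w wins dominates both others in C(w,2) triples; summing gives 6 + 15 + 15 + 0 + 1 + 15 + 21 + 1 + 1 = 75 transitive triples.
Total triples C(9,3) = 84, so cyclic triples = 84 − 75 = 9.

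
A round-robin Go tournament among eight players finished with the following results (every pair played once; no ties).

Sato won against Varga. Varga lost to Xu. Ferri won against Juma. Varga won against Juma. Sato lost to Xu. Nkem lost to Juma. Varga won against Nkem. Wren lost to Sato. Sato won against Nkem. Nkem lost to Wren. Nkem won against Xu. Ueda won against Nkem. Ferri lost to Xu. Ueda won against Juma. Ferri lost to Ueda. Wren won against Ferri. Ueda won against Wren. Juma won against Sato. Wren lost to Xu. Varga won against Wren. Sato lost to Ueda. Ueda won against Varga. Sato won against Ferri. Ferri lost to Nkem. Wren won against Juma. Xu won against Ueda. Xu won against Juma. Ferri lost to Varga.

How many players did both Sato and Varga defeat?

Sato beat: Varga, Wren, Nkem, Ferri.
Varga beat: Wren, Juma, Nkem, Ferri.
Both beat: Wren, Nkem, Ferri — 3.

3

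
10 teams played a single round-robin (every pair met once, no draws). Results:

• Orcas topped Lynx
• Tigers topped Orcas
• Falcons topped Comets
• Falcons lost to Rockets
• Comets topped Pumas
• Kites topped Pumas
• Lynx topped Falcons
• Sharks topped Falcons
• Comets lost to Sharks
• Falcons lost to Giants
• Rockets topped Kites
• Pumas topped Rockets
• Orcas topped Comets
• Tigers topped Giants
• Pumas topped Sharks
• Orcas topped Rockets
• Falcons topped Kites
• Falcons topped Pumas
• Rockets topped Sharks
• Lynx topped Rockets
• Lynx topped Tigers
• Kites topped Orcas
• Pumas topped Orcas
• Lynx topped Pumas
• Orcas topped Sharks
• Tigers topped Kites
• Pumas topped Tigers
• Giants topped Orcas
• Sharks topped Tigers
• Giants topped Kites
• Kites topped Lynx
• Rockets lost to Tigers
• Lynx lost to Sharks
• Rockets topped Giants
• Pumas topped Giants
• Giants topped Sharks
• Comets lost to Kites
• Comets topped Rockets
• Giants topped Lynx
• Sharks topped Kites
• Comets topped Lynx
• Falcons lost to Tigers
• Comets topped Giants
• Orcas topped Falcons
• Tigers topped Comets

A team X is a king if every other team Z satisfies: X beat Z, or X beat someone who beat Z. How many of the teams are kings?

Lynx reaches everyone (king).
Pumas reaches everyone (king).
Orcas reaches everyone (king).
Giants reaches everyone (king).
Rockets reaches everyone (king).
Sharks reaches everyone (king).
Comets reaches everyone (king).
Tigers reaches everyone (king).
Kites reaches everyone (king).
Falcons reaches everyone (king).
Kings: Lynx, Pumas, Orcas, Giants, Rockets, Sharks, Comets, Tigers, Kites, Falcons — 10.

10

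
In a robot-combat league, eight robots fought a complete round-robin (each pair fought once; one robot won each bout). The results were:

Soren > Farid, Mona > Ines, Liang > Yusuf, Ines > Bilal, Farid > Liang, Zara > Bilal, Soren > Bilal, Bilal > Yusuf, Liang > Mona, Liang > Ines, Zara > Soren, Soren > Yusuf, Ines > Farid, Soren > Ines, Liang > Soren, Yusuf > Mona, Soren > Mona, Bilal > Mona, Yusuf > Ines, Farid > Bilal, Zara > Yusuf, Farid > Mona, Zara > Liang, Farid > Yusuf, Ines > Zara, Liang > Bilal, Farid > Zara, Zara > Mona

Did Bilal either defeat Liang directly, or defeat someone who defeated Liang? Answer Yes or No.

No

Bilal did not beat Liang directly.
Bilal beat Yusuf, Mona, but each of them lost to Liang. No two-step path.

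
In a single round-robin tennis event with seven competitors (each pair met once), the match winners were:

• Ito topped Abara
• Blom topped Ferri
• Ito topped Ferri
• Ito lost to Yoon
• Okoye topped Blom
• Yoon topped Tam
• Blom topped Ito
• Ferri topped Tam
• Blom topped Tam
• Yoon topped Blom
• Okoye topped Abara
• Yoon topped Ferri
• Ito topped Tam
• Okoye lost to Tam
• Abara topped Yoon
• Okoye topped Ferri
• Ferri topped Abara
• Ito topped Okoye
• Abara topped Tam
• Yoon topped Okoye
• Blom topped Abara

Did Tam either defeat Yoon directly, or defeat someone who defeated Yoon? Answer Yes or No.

No

Tam did not beat Yoon directly.
Tam beat Okoye, but each of them lost to Yoon. No two-step path.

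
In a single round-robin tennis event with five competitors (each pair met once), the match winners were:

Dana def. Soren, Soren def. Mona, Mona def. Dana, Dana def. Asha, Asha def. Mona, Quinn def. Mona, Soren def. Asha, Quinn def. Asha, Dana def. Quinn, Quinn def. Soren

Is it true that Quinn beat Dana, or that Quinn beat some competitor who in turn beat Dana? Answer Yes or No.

Quinn did not beat Dana directly.
Quinn beat Asha, Mona, Soren. Of those, Mona beat Dana.

Yes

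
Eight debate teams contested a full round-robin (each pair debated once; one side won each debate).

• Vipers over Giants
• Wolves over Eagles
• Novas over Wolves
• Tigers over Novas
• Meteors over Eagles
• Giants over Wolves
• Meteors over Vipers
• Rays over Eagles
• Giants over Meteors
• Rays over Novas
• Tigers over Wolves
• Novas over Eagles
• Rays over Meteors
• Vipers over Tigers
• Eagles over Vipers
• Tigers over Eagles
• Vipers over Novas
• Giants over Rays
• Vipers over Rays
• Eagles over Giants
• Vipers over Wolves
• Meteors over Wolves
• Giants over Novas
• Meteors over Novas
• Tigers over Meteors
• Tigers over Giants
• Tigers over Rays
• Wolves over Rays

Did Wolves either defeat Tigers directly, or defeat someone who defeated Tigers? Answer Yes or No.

No

Wolves did not beat Tigers directly.
Wolves beat Rays, Eagles, but each of them lost to Tigers. No two-step path.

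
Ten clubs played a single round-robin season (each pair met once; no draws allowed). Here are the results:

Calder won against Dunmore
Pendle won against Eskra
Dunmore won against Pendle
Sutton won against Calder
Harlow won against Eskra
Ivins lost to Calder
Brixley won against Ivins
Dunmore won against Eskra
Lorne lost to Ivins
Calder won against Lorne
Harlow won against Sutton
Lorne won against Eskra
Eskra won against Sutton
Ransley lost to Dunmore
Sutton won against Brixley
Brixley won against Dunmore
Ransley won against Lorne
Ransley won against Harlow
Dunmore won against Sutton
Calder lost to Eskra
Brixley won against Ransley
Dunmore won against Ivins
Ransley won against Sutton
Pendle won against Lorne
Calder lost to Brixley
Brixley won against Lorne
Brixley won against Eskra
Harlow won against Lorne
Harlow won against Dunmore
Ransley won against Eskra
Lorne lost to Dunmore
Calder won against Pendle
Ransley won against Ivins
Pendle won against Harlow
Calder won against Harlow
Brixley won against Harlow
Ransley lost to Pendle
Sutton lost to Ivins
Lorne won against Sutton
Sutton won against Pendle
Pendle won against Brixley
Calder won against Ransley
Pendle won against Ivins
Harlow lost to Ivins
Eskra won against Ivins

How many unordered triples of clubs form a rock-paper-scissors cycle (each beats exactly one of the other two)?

Win totals: Brixley 7, Ransley 5, Sutton 3, Dunmore 6, Calder 6, Pendle 6, Eskra 3, Harlow 4, Ivins 3, Lorne 2.
A club with w wins dominates both others in C(w,2) triples; summing gives 21 + 10 + 3 + 15 + 15 + 15 + 3 + 6 + 3 + 1 = 92 transitive triples.
Total triples C(10,3) = 120, so cyclic triples = 120 − 92 = 28.

28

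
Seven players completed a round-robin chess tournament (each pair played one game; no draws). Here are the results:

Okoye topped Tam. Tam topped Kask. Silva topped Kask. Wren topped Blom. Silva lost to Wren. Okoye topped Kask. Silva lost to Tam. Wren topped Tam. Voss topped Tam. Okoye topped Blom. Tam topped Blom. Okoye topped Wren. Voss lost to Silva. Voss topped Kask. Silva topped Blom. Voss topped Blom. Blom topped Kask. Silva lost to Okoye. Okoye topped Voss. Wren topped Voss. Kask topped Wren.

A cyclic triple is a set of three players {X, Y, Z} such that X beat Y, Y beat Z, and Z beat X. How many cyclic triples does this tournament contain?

5

Win totals: Silva 3, Okoye 6, Blom 1, Tam 3, Voss 3, Wren 4, Kask 1.
A player with w wins dominates both others in C(w,2) triples; summing gives 3 + 15 + 0 + 3 + 3 + 6 + 0 = 30 transitive triples.
Total triples C(7,3) = 35, so cyclic triples = 35 − 30 = 5.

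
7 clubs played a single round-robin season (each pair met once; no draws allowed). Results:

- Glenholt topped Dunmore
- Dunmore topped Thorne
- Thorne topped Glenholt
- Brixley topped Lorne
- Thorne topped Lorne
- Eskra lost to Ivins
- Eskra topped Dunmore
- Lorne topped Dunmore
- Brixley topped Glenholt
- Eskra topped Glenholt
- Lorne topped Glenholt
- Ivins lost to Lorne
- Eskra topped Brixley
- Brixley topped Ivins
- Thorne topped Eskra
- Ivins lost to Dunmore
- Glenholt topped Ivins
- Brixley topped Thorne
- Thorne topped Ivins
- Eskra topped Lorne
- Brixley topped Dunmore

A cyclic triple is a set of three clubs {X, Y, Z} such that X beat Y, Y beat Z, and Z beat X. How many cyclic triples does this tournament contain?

8

Win totals: Ivins 1, Thorne 4, Eskra 4, Glenholt 2, Dunmore 2, Brixley 5, Lorne 3.
A club with w wins dominates both others in C(w,2) triples; summing gives 0 + 6 + 6 + 1 + 1 + 10 + 3 = 27 transitive triples.
Total triples C(7,3) = 35, so cyclic triples = 35 − 27 = 8.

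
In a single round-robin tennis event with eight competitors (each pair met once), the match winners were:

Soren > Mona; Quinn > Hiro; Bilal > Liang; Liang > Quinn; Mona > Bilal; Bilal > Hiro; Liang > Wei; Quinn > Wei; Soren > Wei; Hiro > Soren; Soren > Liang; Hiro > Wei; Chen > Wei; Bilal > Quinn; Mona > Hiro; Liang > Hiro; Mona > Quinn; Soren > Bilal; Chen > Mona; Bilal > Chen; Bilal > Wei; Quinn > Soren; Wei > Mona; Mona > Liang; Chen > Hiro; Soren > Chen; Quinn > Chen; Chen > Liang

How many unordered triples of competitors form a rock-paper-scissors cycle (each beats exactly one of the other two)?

14

Win totals: Quinn 4, Chen 4, Hiro 2, Wei 1, Bilal 5, Liang 3, Soren 5, Mona 4.
A competitor with w wins dominates both others in C(w,2) triples; summing gives 6 + 6 + 1 + 0 + 10 + 3 + 10 + 6 = 42 transitive triples.
Total triples C(8,3) = 56, so cyclic triples = 56 − 42 = 14.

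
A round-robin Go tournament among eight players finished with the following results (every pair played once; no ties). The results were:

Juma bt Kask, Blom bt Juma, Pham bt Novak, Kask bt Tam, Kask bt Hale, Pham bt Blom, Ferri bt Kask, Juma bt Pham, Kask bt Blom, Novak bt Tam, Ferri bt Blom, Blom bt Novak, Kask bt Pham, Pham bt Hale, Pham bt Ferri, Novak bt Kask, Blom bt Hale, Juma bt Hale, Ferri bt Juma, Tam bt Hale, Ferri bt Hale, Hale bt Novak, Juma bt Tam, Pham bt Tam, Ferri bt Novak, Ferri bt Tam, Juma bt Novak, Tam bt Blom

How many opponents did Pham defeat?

5

Pham's results: beat Ferri, Blom, Novak, Hale, Tam; lost to Kask, Juma.
That is 5 wins.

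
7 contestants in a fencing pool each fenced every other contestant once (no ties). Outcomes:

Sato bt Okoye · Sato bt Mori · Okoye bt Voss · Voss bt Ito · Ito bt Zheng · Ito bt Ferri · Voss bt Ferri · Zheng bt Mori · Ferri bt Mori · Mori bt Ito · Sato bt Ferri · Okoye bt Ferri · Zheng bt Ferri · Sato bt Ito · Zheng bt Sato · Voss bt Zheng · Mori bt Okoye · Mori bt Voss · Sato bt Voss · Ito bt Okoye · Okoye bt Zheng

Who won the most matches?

Sato

Win totals: Ito 3, Okoye 3, Voss 3, Sato 5, Mori 3, Ferri 1, Zheng 3.
Sato leads with 5 wins (next highest: 3).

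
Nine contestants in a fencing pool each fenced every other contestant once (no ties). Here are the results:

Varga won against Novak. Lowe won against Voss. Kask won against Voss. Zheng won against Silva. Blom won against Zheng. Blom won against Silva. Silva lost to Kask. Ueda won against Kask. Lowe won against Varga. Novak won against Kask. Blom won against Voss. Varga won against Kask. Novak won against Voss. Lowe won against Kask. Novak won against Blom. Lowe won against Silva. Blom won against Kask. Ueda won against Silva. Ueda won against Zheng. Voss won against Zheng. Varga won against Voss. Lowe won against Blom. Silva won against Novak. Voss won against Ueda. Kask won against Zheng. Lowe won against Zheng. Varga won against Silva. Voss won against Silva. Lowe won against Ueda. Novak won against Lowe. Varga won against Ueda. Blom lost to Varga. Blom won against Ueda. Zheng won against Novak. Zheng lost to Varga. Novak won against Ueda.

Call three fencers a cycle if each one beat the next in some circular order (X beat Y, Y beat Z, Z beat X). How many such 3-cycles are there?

12

Win totals: Silva 1, Kask 3, Novak 5, Zheng 2, Varga 7, Lowe 7, Voss 3, Ueda 3, Blom 5.
A fencer with w wins dominates both others in C(w,2) triples; summing gives 0 + 3 + 10 + 1 + 21 + 21 + 3 + 3 + 10 = 72 transitive triples.
Total triples C(9,3) = 84, so cyclic triples = 84 − 72 = 12.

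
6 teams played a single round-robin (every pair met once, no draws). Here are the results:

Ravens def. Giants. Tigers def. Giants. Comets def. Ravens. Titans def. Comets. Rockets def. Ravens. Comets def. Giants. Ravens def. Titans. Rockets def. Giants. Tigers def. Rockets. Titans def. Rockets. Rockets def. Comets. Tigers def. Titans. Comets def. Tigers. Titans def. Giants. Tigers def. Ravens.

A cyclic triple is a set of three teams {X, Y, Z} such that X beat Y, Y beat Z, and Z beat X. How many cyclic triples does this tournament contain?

4

Of the C(6,3) = 20 triples, the cyclic ones are: {Rockets, Tigers, Comets}; {Rockets, Titans, Ravens}; {Tigers, Titans, Comets}; {Titans, Ravens, Comets}.
That is 4.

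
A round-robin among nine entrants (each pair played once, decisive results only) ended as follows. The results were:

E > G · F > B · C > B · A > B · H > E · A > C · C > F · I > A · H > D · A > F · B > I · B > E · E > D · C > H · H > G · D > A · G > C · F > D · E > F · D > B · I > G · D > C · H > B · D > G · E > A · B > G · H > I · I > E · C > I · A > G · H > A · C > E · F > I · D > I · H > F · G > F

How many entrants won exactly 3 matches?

3

Win totals: A 4, B 3, C 5, D 5, E 4, F 3, G 2, H 7, I 3.
Exactly 3: B, F, I — 3 entrants.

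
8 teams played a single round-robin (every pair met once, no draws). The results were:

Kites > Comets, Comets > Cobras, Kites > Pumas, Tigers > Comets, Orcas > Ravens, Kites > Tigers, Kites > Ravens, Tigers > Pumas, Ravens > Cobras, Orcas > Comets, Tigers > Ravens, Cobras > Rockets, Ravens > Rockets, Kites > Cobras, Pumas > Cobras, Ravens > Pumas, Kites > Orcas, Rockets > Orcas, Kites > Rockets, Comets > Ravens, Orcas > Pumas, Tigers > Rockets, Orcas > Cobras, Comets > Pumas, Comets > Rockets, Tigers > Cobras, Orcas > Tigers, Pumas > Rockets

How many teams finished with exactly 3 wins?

Win totals: Tigers 5, Ravens 3, Orcas 5, Kites 7, Comets 4, Pumas 2, Rockets 1, Cobras 1.
Exactly 3: Ravens — 1 team.

1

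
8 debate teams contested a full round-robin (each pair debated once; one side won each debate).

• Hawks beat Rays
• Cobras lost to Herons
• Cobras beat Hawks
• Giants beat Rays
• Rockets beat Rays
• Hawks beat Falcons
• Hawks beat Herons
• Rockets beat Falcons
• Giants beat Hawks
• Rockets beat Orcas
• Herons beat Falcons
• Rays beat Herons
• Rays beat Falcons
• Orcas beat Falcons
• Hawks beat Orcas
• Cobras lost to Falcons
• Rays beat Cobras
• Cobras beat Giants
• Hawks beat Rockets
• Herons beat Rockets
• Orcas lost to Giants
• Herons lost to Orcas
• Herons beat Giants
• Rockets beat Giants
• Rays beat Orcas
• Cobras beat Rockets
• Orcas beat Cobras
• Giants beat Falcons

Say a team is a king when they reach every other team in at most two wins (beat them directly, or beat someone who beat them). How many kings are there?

Hawks reaches everyone (king).
Giants reaches everyone (king).
Rockets reaches everyone (king).
Orcas cannot reach Rays in two steps.
Rays reaches everyone (king).
Herons reaches everyone (king).
Falcons cannot reach Orcas, Rays, Herons in two steps.
Cobras reaches everyone (king).
Kings: Hawks, Giants, Rockets, Rays, Herons, Cobras — 6.

6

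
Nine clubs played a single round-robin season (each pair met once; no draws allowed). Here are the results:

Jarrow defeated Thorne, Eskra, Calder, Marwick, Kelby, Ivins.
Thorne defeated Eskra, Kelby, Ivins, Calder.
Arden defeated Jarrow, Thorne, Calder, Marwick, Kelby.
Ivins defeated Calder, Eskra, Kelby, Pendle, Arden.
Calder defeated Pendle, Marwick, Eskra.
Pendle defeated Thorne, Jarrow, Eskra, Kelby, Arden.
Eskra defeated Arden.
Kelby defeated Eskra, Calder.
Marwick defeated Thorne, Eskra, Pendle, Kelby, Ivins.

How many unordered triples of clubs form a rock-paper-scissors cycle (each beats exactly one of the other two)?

Win totals: Marwick 5, Jarrow 6, Thorne 4, Arden 5, Pendle 5, Ivins 5, Calder 3, Kelby 2, Eskra 1.
A club with w wins dominates both others in C(w,2) triples; summing gives 10 + 15 + 6 + 10 + 10 + 10 + 3 + 1 + 0 = 65 transitive triples.
Total triples C(9,3) = 84, so cyclic triples = 84 − 65 = 19.

19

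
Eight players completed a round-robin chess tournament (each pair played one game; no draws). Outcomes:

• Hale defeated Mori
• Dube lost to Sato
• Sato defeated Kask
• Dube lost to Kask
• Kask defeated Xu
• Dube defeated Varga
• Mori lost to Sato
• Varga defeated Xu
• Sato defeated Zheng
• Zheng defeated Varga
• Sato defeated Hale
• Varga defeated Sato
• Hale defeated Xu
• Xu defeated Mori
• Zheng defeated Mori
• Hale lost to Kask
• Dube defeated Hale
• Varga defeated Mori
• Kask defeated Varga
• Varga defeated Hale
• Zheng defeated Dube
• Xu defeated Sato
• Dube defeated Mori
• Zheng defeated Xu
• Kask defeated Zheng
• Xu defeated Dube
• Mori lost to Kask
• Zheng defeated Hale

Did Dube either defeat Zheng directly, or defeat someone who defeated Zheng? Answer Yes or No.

No

Dube did not beat Zheng directly.
Dube beat Hale, Mori, Varga, but each of them lost to Zheng. No two-step path.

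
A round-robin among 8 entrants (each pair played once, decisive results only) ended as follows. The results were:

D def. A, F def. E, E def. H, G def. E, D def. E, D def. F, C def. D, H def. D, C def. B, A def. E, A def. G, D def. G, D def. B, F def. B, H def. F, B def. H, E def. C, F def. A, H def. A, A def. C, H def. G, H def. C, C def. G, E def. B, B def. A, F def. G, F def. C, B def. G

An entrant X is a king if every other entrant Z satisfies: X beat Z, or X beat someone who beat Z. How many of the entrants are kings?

A cannot reach F in two steps.
B reaches everyone (king).
C reaches everyone (king).
D reaches everyone (king).
E reaches everyone (king).
F reaches everyone (king).
G cannot reach A, D, F in two steps.
H reaches everyone (king).
Kings: B, C, D, E, F, H — 6.

6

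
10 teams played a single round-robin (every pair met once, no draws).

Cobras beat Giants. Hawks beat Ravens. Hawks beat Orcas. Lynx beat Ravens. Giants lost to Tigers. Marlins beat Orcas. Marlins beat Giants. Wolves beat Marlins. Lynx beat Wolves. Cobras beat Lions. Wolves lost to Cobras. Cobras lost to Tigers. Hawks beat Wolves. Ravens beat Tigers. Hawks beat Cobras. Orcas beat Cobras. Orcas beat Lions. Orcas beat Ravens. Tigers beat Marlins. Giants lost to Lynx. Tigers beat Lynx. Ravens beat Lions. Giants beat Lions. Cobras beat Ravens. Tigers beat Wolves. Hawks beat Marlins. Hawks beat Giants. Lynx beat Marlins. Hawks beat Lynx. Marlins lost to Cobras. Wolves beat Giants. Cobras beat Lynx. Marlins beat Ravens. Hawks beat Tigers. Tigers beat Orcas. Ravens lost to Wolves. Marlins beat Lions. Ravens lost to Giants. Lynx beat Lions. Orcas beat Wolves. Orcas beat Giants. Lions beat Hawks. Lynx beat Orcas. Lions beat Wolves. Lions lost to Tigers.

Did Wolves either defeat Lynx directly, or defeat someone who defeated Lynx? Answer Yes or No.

Wolves did not beat Lynx directly.
Wolves beat Giants, Marlins, Ravens, but each of them lost to Lynx. No two-step path.

No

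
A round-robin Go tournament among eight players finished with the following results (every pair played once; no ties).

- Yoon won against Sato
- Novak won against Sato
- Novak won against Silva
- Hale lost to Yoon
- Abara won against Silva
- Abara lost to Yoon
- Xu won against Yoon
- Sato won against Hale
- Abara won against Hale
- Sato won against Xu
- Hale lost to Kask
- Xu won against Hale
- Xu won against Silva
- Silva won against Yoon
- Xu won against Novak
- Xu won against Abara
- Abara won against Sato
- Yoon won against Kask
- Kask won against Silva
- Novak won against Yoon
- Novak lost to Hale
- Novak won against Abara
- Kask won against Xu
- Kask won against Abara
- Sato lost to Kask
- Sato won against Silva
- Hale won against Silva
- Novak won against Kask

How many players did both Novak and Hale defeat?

1

Novak beat: Sato, Yoon, Abara, Silva, Kask.
Hale beat: Novak, Silva.
Both beat: Silva — 1.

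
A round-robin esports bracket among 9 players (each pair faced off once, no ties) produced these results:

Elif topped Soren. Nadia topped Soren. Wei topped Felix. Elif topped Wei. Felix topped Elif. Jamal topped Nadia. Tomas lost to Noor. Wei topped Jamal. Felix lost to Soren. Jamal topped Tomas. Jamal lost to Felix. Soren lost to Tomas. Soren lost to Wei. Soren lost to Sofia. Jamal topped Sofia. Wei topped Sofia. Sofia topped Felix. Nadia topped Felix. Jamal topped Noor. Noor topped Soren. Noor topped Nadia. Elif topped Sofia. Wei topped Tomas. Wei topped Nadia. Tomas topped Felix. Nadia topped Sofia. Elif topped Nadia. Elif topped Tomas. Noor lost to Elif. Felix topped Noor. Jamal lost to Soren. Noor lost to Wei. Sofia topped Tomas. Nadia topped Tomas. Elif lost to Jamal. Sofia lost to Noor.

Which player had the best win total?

Wei

Win totals: Nadia 4, Felix 3, Wei 7, Elif 6, Soren 2, Tomas 2, Sofia 3, Jamal 5, Noor 4.
Wei leads with 7 wins (next highest: 6).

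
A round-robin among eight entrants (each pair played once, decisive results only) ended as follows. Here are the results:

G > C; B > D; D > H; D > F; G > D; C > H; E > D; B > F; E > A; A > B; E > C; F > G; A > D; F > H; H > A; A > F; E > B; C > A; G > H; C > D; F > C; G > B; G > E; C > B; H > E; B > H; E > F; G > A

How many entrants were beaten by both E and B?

E beat: A, B, C, D, F.
B beat: D, F, H.
Both beat: D, F — 2.

2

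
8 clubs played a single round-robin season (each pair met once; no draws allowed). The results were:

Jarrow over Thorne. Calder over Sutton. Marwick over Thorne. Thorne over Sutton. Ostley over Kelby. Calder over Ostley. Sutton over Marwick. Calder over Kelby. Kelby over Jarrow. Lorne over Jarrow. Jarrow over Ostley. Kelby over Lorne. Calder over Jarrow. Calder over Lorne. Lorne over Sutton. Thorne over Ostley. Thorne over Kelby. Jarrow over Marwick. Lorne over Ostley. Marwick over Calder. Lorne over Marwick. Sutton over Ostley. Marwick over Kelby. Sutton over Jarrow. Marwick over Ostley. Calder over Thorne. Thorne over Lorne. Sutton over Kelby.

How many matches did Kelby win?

Kelby's results: beat Lorne, Jarrow; lost to Ostley, Marwick, Sutton, Calder, Thorne.
That is 2 wins.

2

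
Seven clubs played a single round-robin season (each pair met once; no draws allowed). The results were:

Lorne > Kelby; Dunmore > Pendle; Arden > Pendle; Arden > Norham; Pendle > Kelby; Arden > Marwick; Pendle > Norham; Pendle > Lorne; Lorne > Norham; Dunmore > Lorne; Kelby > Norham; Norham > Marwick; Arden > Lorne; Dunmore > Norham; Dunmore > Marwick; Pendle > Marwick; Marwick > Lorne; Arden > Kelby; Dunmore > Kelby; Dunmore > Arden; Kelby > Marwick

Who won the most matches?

Win totals: Kelby 2, Marwick 1, Norham 1, Pendle 4, Arden 5, Dunmore 6, Lorne 2.
Dunmore leads with 6 wins (next highest: 5).

Dunmore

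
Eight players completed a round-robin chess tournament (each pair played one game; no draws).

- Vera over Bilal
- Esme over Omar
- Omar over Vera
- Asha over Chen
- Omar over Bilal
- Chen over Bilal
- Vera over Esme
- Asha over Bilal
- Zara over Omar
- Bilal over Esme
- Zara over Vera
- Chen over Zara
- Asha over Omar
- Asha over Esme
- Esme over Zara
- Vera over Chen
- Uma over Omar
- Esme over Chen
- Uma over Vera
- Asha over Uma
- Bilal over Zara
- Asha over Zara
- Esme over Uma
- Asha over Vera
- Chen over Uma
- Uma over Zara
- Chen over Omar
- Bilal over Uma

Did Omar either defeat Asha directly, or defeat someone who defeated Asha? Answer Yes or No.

No

Omar did not beat Asha directly.
Omar beat Vera, Bilal, but each of them lost to Asha. No two-step path.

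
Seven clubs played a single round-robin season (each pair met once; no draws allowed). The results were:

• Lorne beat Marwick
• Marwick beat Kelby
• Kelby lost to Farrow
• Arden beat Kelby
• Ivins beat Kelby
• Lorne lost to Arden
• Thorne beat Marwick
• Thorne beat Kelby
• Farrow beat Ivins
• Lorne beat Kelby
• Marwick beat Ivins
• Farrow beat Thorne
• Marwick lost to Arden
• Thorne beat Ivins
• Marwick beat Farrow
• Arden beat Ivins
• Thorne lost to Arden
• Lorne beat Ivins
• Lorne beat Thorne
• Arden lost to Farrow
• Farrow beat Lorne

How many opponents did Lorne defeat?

Lorne's results: beat Ivins, Kelby, Marwick, Thorne; lost to Arden, Farrow.
That is 4 wins.

4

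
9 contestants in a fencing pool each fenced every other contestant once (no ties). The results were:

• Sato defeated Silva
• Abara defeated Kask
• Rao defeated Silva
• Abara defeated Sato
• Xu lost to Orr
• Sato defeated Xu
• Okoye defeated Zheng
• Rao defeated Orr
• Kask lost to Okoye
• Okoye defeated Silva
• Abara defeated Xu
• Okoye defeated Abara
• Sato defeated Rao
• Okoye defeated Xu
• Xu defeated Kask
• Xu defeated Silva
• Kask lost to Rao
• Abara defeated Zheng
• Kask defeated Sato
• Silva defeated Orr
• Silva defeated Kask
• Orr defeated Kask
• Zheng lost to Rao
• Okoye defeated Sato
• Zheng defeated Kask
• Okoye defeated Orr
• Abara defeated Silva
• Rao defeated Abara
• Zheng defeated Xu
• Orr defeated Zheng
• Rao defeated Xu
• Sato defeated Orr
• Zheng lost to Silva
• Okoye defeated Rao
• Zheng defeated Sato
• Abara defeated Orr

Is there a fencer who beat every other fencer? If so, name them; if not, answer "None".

Okoye

Okoye has 8 wins out of 8 opponents — a perfect record.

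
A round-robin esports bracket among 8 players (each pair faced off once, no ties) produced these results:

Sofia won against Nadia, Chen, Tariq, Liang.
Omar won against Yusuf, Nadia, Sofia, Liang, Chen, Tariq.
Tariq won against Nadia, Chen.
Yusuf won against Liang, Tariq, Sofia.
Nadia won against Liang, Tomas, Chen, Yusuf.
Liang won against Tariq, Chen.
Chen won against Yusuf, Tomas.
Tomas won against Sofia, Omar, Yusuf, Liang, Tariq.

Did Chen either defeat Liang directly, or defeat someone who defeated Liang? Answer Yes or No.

Chen did not beat Liang directly.
Chen beat Tomas, Yusuf. Of those, Tomas beat Liang.

Yes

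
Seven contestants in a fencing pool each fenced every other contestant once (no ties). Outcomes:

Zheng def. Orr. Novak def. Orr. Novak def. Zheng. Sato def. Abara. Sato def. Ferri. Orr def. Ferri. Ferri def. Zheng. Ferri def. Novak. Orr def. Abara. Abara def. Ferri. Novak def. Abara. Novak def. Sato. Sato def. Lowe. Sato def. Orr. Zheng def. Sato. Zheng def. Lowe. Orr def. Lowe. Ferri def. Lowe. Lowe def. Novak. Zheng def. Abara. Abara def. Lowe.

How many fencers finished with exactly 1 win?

1

Win totals: Novak 4, Sato 4, Abara 2, Ferri 3, Orr 3, Zheng 4, Lowe 1.
Exactly 1: Lowe — 1 fencer.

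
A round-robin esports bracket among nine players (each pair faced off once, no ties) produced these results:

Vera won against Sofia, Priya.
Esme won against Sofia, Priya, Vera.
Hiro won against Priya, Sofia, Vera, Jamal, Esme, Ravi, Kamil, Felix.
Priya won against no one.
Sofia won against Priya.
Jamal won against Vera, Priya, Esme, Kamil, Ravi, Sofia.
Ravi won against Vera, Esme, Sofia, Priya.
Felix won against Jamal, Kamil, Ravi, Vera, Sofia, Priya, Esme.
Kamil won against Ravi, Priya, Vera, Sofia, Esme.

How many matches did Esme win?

Esme's results: beat Priya, Vera, Sofia; lost to Jamal, Hiro, Felix, Ravi, Kamil.
That is 3 wins.

3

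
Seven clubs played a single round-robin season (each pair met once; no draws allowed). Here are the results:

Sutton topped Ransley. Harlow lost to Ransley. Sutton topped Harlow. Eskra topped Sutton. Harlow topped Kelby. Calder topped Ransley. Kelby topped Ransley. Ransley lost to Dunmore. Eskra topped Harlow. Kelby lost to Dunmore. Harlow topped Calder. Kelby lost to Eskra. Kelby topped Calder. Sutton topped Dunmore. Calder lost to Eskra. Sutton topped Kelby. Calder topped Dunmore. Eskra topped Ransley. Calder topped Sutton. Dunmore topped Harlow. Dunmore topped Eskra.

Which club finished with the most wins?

Win totals: Sutton 4, Calder 3, Eskra 5, Ransley 1, Harlow 2, Kelby 2, Dunmore 4.
Eskra leads with 5 wins (next highest: 4).

Eskra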